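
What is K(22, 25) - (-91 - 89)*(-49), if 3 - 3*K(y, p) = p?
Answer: -26482/3 ≈ -8827.3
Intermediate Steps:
K(y, p) = 1 - p/3
K(22, 25) - (-91 - 89)*(-49) = (1 - ⅓*25) - (-91 - 89)*(-49) = (1 - 25/3) - (-180)*(-49) = -22/3 - 1*8820 = -22/3 - 8820 = -26482/3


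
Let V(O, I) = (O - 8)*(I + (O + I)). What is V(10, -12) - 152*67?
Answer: -10212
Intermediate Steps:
V(O, I) = (-8 + O)*(O + 2*I) (V(O, I) = (-8 + O)*(I + (I + O)) = (-8 + O)*(O + 2*I))
V(10, -12) - 152*67 = (10² - 16*(-12) - 8*10 + 2*(-12)*10) - 152*67 = (100 + 192 - 80 - 240) - 10184 = -28 - 10184 = -10212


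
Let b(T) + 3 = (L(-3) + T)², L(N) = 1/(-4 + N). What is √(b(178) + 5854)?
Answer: 2*√459181/7 ≈ 193.61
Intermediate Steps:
b(T) = -3 + (-⅐ + T)² (b(T) = -3 + (1/(-4 - 3) + T)² = -3 + (1/(-7) + T)² = -3 + (-⅐ + T)²)
√(b(178) + 5854) = √((-3 + (-1 + 7*178)²/49) + 5854) = √((-3 + (-1 + 1246)²/49) + 5854) = √((-3 + (1/49)*1245²) + 5854) = √((-3 + (1/49)*1550025) + 5854) = √((-3 + 1550025/49) + 5854) = √(1549878/49 + 5854) = √(1836724/49) = 2*√459181/7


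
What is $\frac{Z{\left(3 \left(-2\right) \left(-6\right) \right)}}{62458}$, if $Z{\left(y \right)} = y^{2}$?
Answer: $\frac{648}{31229} \approx 0.02075$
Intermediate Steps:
$\frac{Z{\left(3 \left(-2\right) \left(-6\right) \right)}}{62458} = \frac{\left(3 \left(-2\right) \left(-6\right)\right)^{2}}{62458} = \left(\left(-6\right) \left(-6\right)\right)^{2} \cdot \frac{1}{62458} = 36^{2} \cdot \frac{1}{62458} = 1296 \cdot \frac{1}{62458} = \frac{648}{31229}$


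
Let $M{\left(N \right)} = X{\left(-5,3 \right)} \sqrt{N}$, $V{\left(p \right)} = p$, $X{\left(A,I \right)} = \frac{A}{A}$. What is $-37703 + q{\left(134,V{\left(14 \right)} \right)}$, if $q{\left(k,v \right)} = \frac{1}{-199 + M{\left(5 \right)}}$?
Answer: $- \frac{1492888187}{39596} - \frac{\sqrt{5}}{39596} \approx -37703.0$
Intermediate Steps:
$X{\left(A,I \right)} = 1$
$M{\left(N \right)} = \sqrt{N}$ ($M{\left(N \right)} = 1 \sqrt{N} = \sqrt{N}$)
$q{\left(k,v \right)} = \frac{1}{-199 + \sqrt{5}}$
$-37703 + q{\left(134,V{\left(14 \right)} \right)} = -37703 - \left(\frac{199}{39596} + \frac{\sqrt{5}}{39596}\right) = - \frac{1492888187}{39596} - \frac{\sqrt{5}}{39596}$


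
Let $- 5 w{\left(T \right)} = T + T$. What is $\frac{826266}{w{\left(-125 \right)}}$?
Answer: $\frac{413133}{25} \approx 16525.0$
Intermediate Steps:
$w{\left(T \right)} = - \frac{2 T}{5}$ ($w{\left(T \right)} = - \frac{T + T}{5} = - \frac{2 T}{5}$)
$\frac{826266}{w{\left(-125 \right)}} = \frac{826266}{\left(- \frac{2}{5}\right) \left(-125\right)} = \frac{826266}{50} = 826266 \cdot \frac{1}{50} = \frac{413133}{25}$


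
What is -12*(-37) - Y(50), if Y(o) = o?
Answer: 394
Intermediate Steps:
-12*(-37) - Y(50) = -12*(-37) - 1*50 = 444 - 50 = 394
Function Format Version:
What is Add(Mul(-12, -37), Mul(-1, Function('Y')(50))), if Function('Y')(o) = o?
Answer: 394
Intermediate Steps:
Add(Mul(-12, -37), Mul(-1, Function('Y')(50))) = Add(Mul(-12, -37), Mul(-1, 50)) = Add(444, -50) = 394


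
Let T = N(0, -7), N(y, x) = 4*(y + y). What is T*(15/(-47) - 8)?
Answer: 0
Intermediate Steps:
N(y, x) = 8*y (N(y, x) = 4*(2*y) = 8*y)
T = 0 (T = 8*0 = 0)
T*(15/(-47) - 8) = 0*(15/(-47) - 8) = 0*(15*(-1/47) - 8) = 0*(-15/47 - 8) = 0*(-391/47) = 0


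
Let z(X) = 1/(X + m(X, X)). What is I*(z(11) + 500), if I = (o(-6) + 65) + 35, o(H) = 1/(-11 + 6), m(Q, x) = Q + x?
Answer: 8233999/165 ≈ 49903.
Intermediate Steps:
o(H) = -1/5 (o(H) = 1/(-5) = -1/5)
z(X) = 1/(3*X) (z(X) = 1/(X + (X + X)) = 1/(X + 2*X) = 1/(3*X))
I = 499/5 (I = (-1/5 + 65) + 35 = 324/5 + 35 = 499/5 ≈ 99.800)
I*(z(11) + 500) = 499*((1/3)/11 + 500)/5 = 499*((1/3)*(1/11) + 500)/5 = 499*(1/33 + 500)/5 = (499/5)*(16501/33) = 8233999/165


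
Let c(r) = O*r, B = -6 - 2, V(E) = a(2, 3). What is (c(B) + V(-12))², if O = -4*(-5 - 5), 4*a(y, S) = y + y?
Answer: 101761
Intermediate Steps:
a(y, S) = y/2 (a(y, S) = (y + y)/4 = (2*y)/4 = y/2)
V(E) = 1 (V(E) = (½)*2 = 1)
O = 40 (O = -4*(-10) = 40)
B = -8
c(r) = 40*r
(c(B) + V(-12))² = (40*(-8) + 1)² = (-320 + 1)² = (-319)² = 101761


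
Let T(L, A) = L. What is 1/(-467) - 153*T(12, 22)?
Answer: -857413/467 ≈ -1836.0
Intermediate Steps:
1/(-467) - 153*T(12, 22) = 1/(-467) - 153*12 = -1/467 - 1836 = -857413/467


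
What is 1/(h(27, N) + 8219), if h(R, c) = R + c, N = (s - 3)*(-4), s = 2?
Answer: 1/8250 ≈ 0.00012121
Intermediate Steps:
N = 4 (N = (2 - 3)*(-4) = -1*(-4) = 4)
1/(h(27, N) + 8219) = 1/((27 + 4) + 8219) = 1/(31 + 8219) = 1/8250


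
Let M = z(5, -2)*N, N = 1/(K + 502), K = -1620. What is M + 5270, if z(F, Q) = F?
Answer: 5891855/1118 ≈ 5270.0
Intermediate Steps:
N = -1/1118 (N = 1/(-1620 + 502) = 1/(-1118) = -1/1118 ≈ -0.00089445)
M = -5/1118 (M = 5*(-1/1118) = -5/1118 ≈ -0.0044723)
M + 5270 = -5/1118 + 5270 = 5891855/1118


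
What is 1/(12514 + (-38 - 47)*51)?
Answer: 1/8179 ≈ 0.00012226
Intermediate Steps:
1/(12514 + (-38 - 47)*51) = 1/(12514 - 85*51) = 1/(12514 - 4335) = 1/8179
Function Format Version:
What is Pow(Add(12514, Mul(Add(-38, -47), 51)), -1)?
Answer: Rational(1, 8179) ≈ 0.00012226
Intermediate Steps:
Pow(Add(12514, Mul(Add(-38, -47), 51)), -1) = Pow(Add(12514, Mul(-85, 51)), -1) = Pow(Add(12514, -4335), -1) = Pow(8179, -1) = Rational(1, 8179)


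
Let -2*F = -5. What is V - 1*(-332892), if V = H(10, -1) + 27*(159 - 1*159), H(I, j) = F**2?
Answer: 1331593/4 ≈ 3.3290e+5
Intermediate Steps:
F = 5/2 (F = -1/2*(-5) = 5/2 ≈ 2.5000)
H(I, j) = 25/4 (H(I, j) = (5/2)**2 = 25/4)
V = 25/4 (V = 25/4 + 27*(159 - 1*159) = 25/4 + 27*(159 - 159) = 25/4 + 27*0 = 25/4 + 0 = 25/4 ≈ 6.2500)
V - 1*(-332892) = 25/4 - 1*(-332892) = 25/4 + 332892 = 1331593/4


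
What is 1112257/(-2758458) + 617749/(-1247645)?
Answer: -3091736555807/3441576331410 ≈ -0.89835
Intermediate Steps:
1112257/(-2758458) + 617749/(-1247645) = 1112257*(-1/2758458) + 617749*(-1/1247645) = -1112257/2758458 - 617749/1247645 = -3091736555807/3441576331410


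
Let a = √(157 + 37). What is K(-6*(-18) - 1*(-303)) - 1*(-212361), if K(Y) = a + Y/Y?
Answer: 212362 + √194 ≈ 2.1238e+5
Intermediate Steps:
a = √194 ≈ 13.928
K(Y) = 1 + √194 (K(Y) = √194 + Y/Y = √194 + 1 = 1 + √194)
K(-6*(-18) - 1*(-303)) - 1*(-212361) = (1 + √194) - 1*(-212361) = (1 + √194) + 212361 = 212362 + √194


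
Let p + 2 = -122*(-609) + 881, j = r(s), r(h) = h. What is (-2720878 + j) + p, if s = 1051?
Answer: -2644650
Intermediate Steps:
j = 1051
p = 75177 (p = -2 + (-122*(-609) + 881) = -2 + (74298 + 881) = -2 + 75179 = 75177)
(-2720878 + j) + p = (-2720878 + 1051) + 75177 = -2719827 + 75177 = -2644650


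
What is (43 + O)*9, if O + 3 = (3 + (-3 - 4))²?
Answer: 504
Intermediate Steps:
O = 13 (O = -3 + (3 + (-3 - 4))² = -3 + (3 - 7)² = -3 + (-4)² = -3 + 16 = 13)
(43 + O)*9 = (43 + 13)*9 = 56*9 = 504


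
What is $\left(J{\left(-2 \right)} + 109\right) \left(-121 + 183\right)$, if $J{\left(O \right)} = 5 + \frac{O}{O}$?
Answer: $7130$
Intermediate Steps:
$J{\left(O \right)} = 6$ ($J{\left(O \right)} = 5 + 1 = 6$)
$\left(J{\left(-2 \right)} + 109\right) \left(-121 + 183\right) = \left(6 + 109\right) \left(-121 + 183\right) = 115 \cdot 62 = 7130$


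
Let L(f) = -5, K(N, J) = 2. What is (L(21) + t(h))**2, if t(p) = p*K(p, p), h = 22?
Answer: 1521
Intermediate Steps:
t(p) = 2*p (t(p) = p*2 = 2*p)
(L(21) + t(h))**2 = (-5 + 2*22)**2 = (-5 + 44)**2 = 39**2 = 1521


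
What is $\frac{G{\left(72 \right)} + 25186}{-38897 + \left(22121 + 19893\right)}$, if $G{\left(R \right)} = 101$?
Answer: $\frac{8429}{1039} \approx 8.1126$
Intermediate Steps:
$\frac{G{\left(72 \right)} + 25186}{-38897 + \left(22121 + 19893\right)} = \frac{101 + 25186}{-38897 + \left(22121 + 19893\right)} = \frac{25287}{-38897 + 42014} = \frac{25287}{3117} = 25287 \cdot \frac{1}{3117} = \frac{8429}{1039}$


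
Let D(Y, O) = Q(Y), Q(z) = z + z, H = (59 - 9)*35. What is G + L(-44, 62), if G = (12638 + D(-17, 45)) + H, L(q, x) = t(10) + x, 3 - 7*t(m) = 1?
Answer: 100914/7 ≈ 14416.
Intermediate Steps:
t(m) = 2/7 (t(m) = 3/7 - 1/7*1 = 3/7 - 1/7 = 2/7)
H = 1750 (H = 50*35 = 1750)
Q(z) = 2*z
L(q, x) = 2/7 + x
D(Y, O) = 2*Y
G = 14354 (G = (12638 + 2*(-17)) + 1750 = (12638 - 34) + 1750 = 12604 + 1750 = 14354)
G + L(-44, 62) = 14354 + (2/7 + 62) = 14354 + 436/7 = 100914/7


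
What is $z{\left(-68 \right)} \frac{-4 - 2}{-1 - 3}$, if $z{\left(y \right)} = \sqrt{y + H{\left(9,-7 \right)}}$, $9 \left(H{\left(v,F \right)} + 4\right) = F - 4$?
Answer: $\frac{i \sqrt{659}}{2} \approx 12.835 i$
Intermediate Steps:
$H{\left(v,F \right)} = - \frac{40}{9} + \frac{F}{9}$ ($H{\left(v,F \right)} = -4 + \frac{F - 4}{9} = -4 + \frac{-4 + F}{9} = -4 + \left(- \frac{4}{9} + \frac{F}{9}\right) = - \frac{40}{9} + \frac{F}{9}$)
$z{\left(y \right)} = \sqrt{- \frac{47}{9} + y}$ ($z{\left(y \right)} = \sqrt{y + \left(- \frac{40}{9} + \frac{1}{9} \left(-7\right)\right)} = \sqrt{y - \frac{47}{9}} = \sqrt{- \frac{47}{9} + y}$)
$z{\left(-68 \right)} \frac{-4 - 2}{-1 - 3} = \frac{\sqrt{-47 + 9 \left(-68\right)}}{3} \frac{-4 - 2}{-1 - 3} = \frac{\sqrt{-47 - 612}}{3} \left(- \frac{6}{-4}\right) = \frac{\sqrt{-659}}{3} \left(\left(-6\right) \left(- \frac{1}{4}\right)\right) = \frac{i \sqrt{659}}{3} \cdot \frac{3}{2} = \frac{i \sqrt{659}}{2}$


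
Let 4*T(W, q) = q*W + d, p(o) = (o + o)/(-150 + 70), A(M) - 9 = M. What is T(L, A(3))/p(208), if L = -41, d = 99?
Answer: 1965/104 ≈ 18.894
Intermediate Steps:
A(M) = 9 + M
p(o) = -o/40 (p(o) = (2*o)/(-80) = (2*o)*(-1/80) = -o/40)
T(W, q) = 99/4 + W*q/4 (T(W, q) = (q*W + 99)/4 = (W*q + 99)/4 = (99 + W*q)/4 = 99/4 + W*q/4)
T(L, A(3))/p(208) = (99/4 + (¼)*(-41)*(9 + 3))/((-1/40*208)) = (99/4 + (¼)*(-41)*12)/(-26/5) = (99/4 - 123)*(-5/26) = -393/4*(-5/26) = 1965/104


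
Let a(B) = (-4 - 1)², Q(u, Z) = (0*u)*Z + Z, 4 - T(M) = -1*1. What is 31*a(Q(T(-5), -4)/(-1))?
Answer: 775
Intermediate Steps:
T(M) = 5 (T(M) = 4 - (-1) = 4 - 1*(-1) = 4 + 1 = 5)
Q(u, Z) = Z (Q(u, Z) = 0*Z + Z = 0 + Z = Z)
a(B) = 25 (a(B) = (-5)² = 25)
31*a(Q(T(-5), -4)/(-1)) = 31*25 = 775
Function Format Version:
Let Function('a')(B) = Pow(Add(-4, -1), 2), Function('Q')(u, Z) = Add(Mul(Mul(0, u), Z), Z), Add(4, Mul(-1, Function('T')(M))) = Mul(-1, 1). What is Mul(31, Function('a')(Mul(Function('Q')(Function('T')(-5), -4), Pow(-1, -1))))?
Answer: 775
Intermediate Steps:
Function('T')(M) = 5 (Function('T')(M) = Add(4, Mul(-1, Mul(-1, 1))) = Add(4, Mul(-1, -1)) = Add(4, 1) = 5)
Function('Q')(u, Z) = Z (Function('Q')(u, Z) = Add(Mul(0, Z), Z) = Add(0, Z) = Z)
Function('a')(B) = 25 (Function('a')(B) = Pow(-5, 2) = 25)
Mul(31, Function('a')(Mul(Function('Q')(Function('T')(-5), -4), Pow(-1, -1)))) = Mul(31, 25) = 775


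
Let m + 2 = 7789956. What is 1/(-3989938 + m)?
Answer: 1/3800016 ≈ 2.6316e-7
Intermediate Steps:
m = 7789954 (m = -2 + 7789956 = 7789954)
1/(-3989938 + m) = 1/(-3989938 + 7789954) = 1/3800016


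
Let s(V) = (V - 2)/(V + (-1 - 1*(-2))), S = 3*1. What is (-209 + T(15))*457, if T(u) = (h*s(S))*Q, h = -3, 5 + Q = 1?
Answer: -94142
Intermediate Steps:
Q = -4 (Q = -5 + 1 = -4)
S = 3
s(V) = (-2 + V)/(1 + V) (s(V) = (-2 + V)/(V + (-1 + 2)) = (-2 + V)/(V + 1) = (-2 + V)/(1 + V))
T(u) = 3 (T(u) = -3*(-2 + 3)/(1 + 3)*(-4) = -3/4*(-4) = 3)
(-209 + T(15))*457 = (-209 + 3)*457 = -206*457 = -94142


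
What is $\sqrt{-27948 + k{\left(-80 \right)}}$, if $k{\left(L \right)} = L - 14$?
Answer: $i \sqrt{28042} \approx 167.46 i$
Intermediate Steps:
$k{\left(L \right)} = -14 + L$ ($k{\left(L \right)} = L - 14 = -14 + L$)
$\sqrt{-27948 + k{\left(-80 \right)}} = \sqrt{-27948 - 94} = \sqrt{-28042} = i \sqrt{28042}$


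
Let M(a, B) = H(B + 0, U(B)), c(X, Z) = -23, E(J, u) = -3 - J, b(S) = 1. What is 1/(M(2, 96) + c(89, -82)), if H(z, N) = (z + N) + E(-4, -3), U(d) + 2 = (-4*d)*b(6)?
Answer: -1/312 ≈ -0.0032051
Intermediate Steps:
U(d) = -2 - 4*d (U(d) = -2 - 4*d*1 = -2 - 4*d)
H(z, N) = 1 + N + z (H(z, N) = (z + N) + (-3 - 1*(-4)) = (N + z) + (-3 + 4) = (N + z) + 1 = 1 + N + z)
M(a, B) = -1 - 3*B (M(a, B) = 1 + (-2 - 4*B) + (B + 0) = 1 + (-2 - 4*B) + B = -1 - 3*B)
1/(M(2, 96) + c(89, -82)) = 1/((-1 - 3*96) - 23) = 1/((-1 - 288) - 23) = 1/(-289 - 23) = 1/(-312) = -1/312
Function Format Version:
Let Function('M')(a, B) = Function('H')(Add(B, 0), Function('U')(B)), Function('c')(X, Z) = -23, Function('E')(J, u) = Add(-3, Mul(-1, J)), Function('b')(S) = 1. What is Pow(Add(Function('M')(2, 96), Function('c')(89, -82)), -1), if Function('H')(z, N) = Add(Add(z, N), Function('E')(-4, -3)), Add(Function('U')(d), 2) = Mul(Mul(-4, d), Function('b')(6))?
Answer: Rational(-1, 312) ≈ -0.0032051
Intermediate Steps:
Function('U')(d) = Add(-2, Mul(-4, d)) (Function('U')(d) = Add(-2, Mul(Mul(-4, d), 1)) = Add(-2, Mul(-4, d)))
Function('H')(z, N) = Add(1, N, z) (Function('H')(z, N) = Add(Add(z, N), Add(-3, Mul(-1, -4))) = Add(Add(N, z), Add(-3, 4)) = Add(Add(N, z), 1) = Add(1, N, z))
Function('M')(a, B) = Add(-1, Mul(-3, B)) (Function('M')(a, B) = Add(1, Add(-2, Mul(-4, B)), Add(B, 0)) = Add(1, Add(-2, Mul(-4, B)), B) = Add(-1, Mul(-3, B)))
Pow(Add(Function('M')(2, 96), Function('c')(89, -82)), -1) = Pow(Add(Add(-1, Mul(-3, 96)), -23), -1) = Pow(Add(Add(-1, -288), -23), -1) = Pow(Add(-289, -23), -1) = Pow(-312, -1) = Rational(-1, 312)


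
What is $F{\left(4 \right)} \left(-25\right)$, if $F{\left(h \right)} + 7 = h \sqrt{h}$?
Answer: $-25$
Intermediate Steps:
$F{\left(h \right)} = -7 + h^{\frac{3}{2}}$ ($F{\left(h \right)} = -7 + h \sqrt{h} = -7 + h^{\frac{3}{2}}$)
$F{\left(4 \right)} \left(-25\right) = \left(-7 + 4^{\frac{3}{2}}\right) \left(-25\right) = \left(-7 + 8\right) \left(-25\right) = 1 \left(-25\right) = -25$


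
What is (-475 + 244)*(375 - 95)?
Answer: -64680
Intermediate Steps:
(-475 + 244)*(375 - 95) = -231*280 = -64680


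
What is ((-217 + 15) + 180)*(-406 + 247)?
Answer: 3498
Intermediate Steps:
((-217 + 15) + 180)*(-406 + 247) = (-202 + 180)*(-159) = -22*(-159) = 3498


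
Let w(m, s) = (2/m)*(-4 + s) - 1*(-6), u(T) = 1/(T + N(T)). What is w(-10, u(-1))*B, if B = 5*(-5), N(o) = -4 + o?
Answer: -1025/6 ≈ -170.83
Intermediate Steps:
u(T) = 1/(-4 + 2*T) (u(T) = 1/(T + (-4 + T)) = 1/(-4 + 2*T))
B = -25
w(m, s) = 6 + 2*(-4 + s)/m (w(m, s) = 2*(-4 + s)/m + 6 = 6 + 2*(-4 + s)/m)
w(-10, u(-1))*B = (2*(-4 + 1/(2*(-2 - 1)) + 3*(-10))/(-10))*(-25) = (2*(-⅒)*(-4 + (½)/(-3) - 30))*(-25) = (2*(-⅒)*(-4 + (½)*(-⅓) - 30))*(-25) = (2*(-⅒)*(-4 - ⅙ - 30))*(-25) = (2*(-⅒)*(-205/6))*(-25) = (41/6)*(-25) = -1025/6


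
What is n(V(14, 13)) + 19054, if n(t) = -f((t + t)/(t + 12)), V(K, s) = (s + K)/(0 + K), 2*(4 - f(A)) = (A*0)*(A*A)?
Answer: 19050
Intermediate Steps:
f(A) = 4 (f(A) = 4 - A*0*A*A/2 = 4 - 0*A² = 4 - ½*0 = 4 + 0 = 4)
V(K, s) = (K + s)/K
n(t) = -4 (n(t) = -1*4 = -4)
n(V(14, 13)) + 19054 = -4 + 19054 = 19050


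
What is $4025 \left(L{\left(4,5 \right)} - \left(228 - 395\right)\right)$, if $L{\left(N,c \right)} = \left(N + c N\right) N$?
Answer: $1058575$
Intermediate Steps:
$L{\left(N,c \right)} = N \left(N + N c\right)$ ($L{\left(N,c \right)} = \left(N + N c\right) N = N \left(N + N c\right)$)
$4025 \left(L{\left(4,5 \right)} - \left(228 - 395\right)\right) = 4025 \left(4^{2} \left(1 + 5\right) - \left(228 - 395\right)\right) = 4025 \left(16 \cdot 6 - \left(228 - 395\right)\right) = 4025 \left(96 - -167\right) = 4025 \left(96 + 167\right) = 4025 \cdot 263 = 1058575$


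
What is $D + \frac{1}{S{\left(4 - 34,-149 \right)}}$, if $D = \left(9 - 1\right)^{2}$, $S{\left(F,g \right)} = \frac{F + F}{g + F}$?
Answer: $\frac{4019}{60} \approx 66.983$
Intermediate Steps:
$S{\left(F,g \right)} = \frac{2 F}{F + g}$
$D = 64$ ($D = 8^{2} = 64$)
$D + \frac{1}{S{\left(4 - 34,-149 \right)}} = 64 + \frac{1}{2 \left(4 - 34\right) \frac{1}{\left(4 - 34\right) - 149}} = 64 + \frac{1}{2 \left(-30\right) \frac{1}{-30 - 149}} = 64 + \frac{1}{2 \left(-30\right) \frac{1}{-179}} = 64 + \frac{1}{2 \left(-30\right) \left(- \frac{1}{179}\right)} = 64 + \frac{1}{\frac{60}{179}} = 64 + \frac{179}{60} = \frac{4019}{60}$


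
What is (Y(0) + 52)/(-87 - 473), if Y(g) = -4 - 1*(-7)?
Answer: -11/112 ≈ -0.098214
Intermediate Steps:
Y(g) = 3 (Y(g) = -4 + 7 = 3)
(Y(0) + 52)/(-87 - 473) = (3 + 52)/(-87 - 473) = 55/(-560) = 55*(-1/560) = -11/112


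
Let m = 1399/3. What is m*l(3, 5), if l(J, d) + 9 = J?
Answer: -2798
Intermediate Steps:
l(J, d) = -9 + J
m = 1399/3 (m = 1399*(⅓) = 1399/3 ≈ 466.33)
m*l(3, 5) = 1399*(-9 + 3)/3 = (1399/3)*(-6) = -2798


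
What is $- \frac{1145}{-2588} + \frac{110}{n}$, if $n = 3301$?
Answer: $\frac{4064325}{8542988} \approx 0.47575$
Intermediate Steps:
$- \frac{1145}{-2588} + \frac{110}{n} = - \frac{1145}{-2588} + \frac{110}{3301} = \left(-1145\right) \left(- \frac{1}{2588}\right) + 110 \cdot \frac{1}{3301} = \frac{1145}{2588} + \frac{110}{3301} = \frac{4064325}{8542988}$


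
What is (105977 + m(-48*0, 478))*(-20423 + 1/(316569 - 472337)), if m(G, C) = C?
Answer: -338659954378575/155768 ≈ -2.1741e+9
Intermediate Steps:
(105977 + m(-48*0, 478))*(-20423 + 1/(316569 - 472337)) = (105977 + 478)*(-20423 + 1/(316569 - 472337)) = 106455*(-20423 + 1/(-155768)) = 106455*(-20423 - 1/155768) = 106455*(-3181249865/155768) = -338659954378575/155768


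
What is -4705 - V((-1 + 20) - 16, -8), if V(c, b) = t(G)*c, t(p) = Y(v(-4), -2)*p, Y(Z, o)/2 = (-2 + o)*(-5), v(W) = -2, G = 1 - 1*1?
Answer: -4705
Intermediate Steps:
G = 0 (G = 1 - 1 = 0)
Y(Z, o) = 20 - 10*o (Y(Z, o) = 2*((-2 + o)*(-5)) = 2*(10 - 5*o) = 20 - 10*o)
t(p) = 40*p (t(p) = (20 - 10*(-2))*p = (20 + 20)*p = 40*p)
V(c, b) = 0 (V(c, b) = (40*0)*c = 0*c = 0)
-4705 - V((-1 + 20) - 16, -8) = -4705 - 1*0 = -4705 + 0 = -4705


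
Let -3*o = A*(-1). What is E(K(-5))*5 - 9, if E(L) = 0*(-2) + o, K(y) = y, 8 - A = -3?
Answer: 28/3 ≈ 9.3333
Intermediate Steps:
A = 11 (A = 8 - 1*(-3) = 8 + 3 = 11)
o = 11/3 (o = -11*(-1)/3 = -⅓*(-11) = 11/3 ≈ 3.6667)
E(L) = 11/3 (E(L) = 0*(-2) + 11/3 = 0 + 11/3 = 11/3)
E(K(-5))*5 - 9 = (11/3)*5 - 9 = 55/3 - 9 = 28/3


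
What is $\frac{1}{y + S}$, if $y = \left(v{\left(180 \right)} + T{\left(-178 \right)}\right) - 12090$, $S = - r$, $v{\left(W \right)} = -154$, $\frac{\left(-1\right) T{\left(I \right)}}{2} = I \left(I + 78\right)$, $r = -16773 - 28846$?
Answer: $- \frac{1}{2225} \approx -0.00044944$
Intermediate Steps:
$r = -45619$ ($r = -16773 - 28846 = -45619$)
$T{\left(I \right)} = - 2 I \left(78 + I\right)$ ($T{\left(I \right)} = - 2 I \left(I + 78\right) = - 2 I \left(78 + I\right)$)
$S = 45619$ ($S = \left(-1\right) \left(-45619\right) = 45619$)
$y = -47844$ ($y = \left(-154 - - 356 \left(78 - 178\right)\right) - 12090 = \left(-154 - \left(-356\right) \left(-100\right)\right) - 12090 = \left(-154 - 35600\right) - 12090 = -35754 - 12090 = -47844$)
$\frac{1}{y + S} = \frac{1}{-47844 + 45619} = \frac{1}{-2225} = - \frac{1}{2225}$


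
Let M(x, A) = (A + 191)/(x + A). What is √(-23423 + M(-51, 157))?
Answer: I*√65785985/53 ≈ 153.03*I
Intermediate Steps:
M(x, A) = (191 + A)/(A + x)
√(-23423 + M(-51, 157)) = √(-23423 + (191 + 157)/(157 - 51)) = √(-23423 + 348/106) = √(-23423 + (1/106)*348) = √(-23423 + 174/53) = √(-1241245/53) = I*√65785985/53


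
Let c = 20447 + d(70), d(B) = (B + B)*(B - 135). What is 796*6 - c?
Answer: -6571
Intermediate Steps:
d(B) = 2*B*(-135 + B) (d(B) = (2*B)*(-135 + B) = 2*B*(-135 + B))
c = 11347 (c = 20447 + 2*70*(-135 + 70) = 20447 + 2*70*(-65) = 20447 - 9100 = 11347)
796*6 - c = 796*6 - 1*11347 = 4776 - 11347 = -6571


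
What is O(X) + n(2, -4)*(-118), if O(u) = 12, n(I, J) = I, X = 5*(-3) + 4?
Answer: -224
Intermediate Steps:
X = -11 (X = -15 + 4 = -11)
O(X) + n(2, -4)*(-118) = 12 + 2*(-118) = 12 - 236 = -224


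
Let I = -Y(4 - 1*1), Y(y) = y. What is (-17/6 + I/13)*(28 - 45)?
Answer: 4063/78 ≈ 52.090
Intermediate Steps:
I = -3 (I = -(4 - 1*1) = -(4 - 1) = -1*3 = -3)
(-17/6 + I/13)*(28 - 45) = (-17/6 - 3/13)*(28 - 45) = (-17*⅙ - 3*1/13)*(-17) = (-17/6 - 3/13)*(-17) = -239/78*(-17) = 4063/78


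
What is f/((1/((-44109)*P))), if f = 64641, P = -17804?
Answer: 50763652667676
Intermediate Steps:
f/((1/((-44109)*P))) = 64641/((1/(-44109*(-17804)))) = 64641/((-1/44109*(-1/17804))) = 64641/(1/785316636) = 64641*785316636 = 50763652667676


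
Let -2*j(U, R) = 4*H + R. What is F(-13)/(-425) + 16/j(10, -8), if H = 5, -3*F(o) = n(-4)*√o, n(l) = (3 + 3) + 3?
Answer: -8/3 + 3*I*√13/425 ≈ -2.6667 + 0.025451*I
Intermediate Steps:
n(l) = 9 (n(l) = 6 + 3 = 9)
F(o) = -3*√o
j(U, R) = -10 - R/2 (j(U, R) = -(4*5 + R)/2 = -(20 + R)/2 = -10 - R/2)
F(-13)/(-425) + 16/j(10, -8) = -3*I*√13/(-425) + 16/(-10 - ½*(-8)) = -3*I*√13*(-1/425) + 16/(-10 + 4) = -3*I*√13*(-1/425) + 16/(-6) = 3*I*√13/425 + 16*(-⅙) = 3*I*√13/425 - 8/3 = -8/3 + 3*I*√13/425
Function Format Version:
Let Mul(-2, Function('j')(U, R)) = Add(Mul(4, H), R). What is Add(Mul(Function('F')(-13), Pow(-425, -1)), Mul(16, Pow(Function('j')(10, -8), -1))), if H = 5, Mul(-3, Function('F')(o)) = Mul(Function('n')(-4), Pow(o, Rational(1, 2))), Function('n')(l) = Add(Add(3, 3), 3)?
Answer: Add(Rational(-8, 3), Mul(Rational(3, 425), I, Pow(13, Rational(1, 2)))) ≈ Add(-2.6667, Mul(0.025451, I))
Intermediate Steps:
Function('n')(l) = 9 (Function('n')(l) = Add(6, 3) = 9)
Function('F')(o) = Mul(-3, Pow(o, Rational(1, 2))) (Function('F')(o) = Mul(Rational(-1, 3), Mul(9, Pow(o, Rational(1, 2)))) = Mul(-3, Pow(o, Rational(1, 2))))
Function('j')(U, R) = Add(-10, Mul(Rational(-1, 2), R)) (Function('j')(U, R) = Mul(Rational(-1, 2), Add(Mul(4, 5), R)) = Mul(Rational(-1, 2), Add(20, R)) = Add(-10, Mul(Rational(-1, 2), R)))
Add(Mul(Function('F')(-13), Pow(-425, -1)), Mul(16, Pow(Function('j')(10, -8), -1))) = Add(Mul(Mul(-3, Pow(-13, Rational(1, 2))), Pow(-425, -1)), Mul(16, Pow(Add(-10, Mul(Rational(-1, 2), -8)), -1))) = Add(Mul(Mul(-3, Mul(I, Pow(13, Rational(1, 2)))), Rational(-1, 425)), Mul(16, Pow(Add(-10, 4), -1))) = Add(Mul(Mul(-3, I, Pow(13, Rational(1, 2))), Rational(-1, 425)), Mul(16, Pow(-6, -1))) = Add(Mul(Rational(3, 425), I, Pow(13, Rational(1, 2))), Mul(16, Rational(-1, 6))) = Add(Mul(Rational(3, 425), I, Pow(13, Rational(1, 2))), Rational(-8, 3)) = Add(Rational(-8, 3), Mul(Rational(3, 425), I, Pow(13, Rational(1, 2))))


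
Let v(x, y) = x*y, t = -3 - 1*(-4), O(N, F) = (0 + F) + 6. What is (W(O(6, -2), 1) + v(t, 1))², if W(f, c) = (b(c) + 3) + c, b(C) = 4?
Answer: 81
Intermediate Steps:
O(N, F) = 6 + F (O(N, F) = F + 6 = 6 + F)
t = 1 (t = -3 + 4 = 1)
W(f, c) = 7 + c (W(f, c) = (4 + 3) + c = 7 + c)
(W(O(6, -2), 1) + v(t, 1))² = ((7 + 1) + 1*1)² = (8 + 1)² = 9² = 81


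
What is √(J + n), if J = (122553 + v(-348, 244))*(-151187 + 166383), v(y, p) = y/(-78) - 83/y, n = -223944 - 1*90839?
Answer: 2*√708052888218/39 ≈ 43152.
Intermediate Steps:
n = -314783 (n = -223944 - 90839 = -314783)
v(y, p) = -83/y - y/78 (v(y, p) = y*(-1/78) - 83/y = -y/78 - 83/y = -83/y - y/78)
J = 72633085585/39 (J = (122553 + (-83/(-348) - 1/78*(-348)))*(-151187 + 166383) = (122553 + (-83*(-1/348) + 58/13))*15196 = (122553 + (83/348 + 58/13))*15196 = (122553 + 21263/4524)*15196 = (554451035/4524)*15196 = 72633085585/39 ≈ 1.8624e+9)
√(J + n) = √(72633085585/39 - 314783) = √(72620809048/39) = 2*√708052888218/39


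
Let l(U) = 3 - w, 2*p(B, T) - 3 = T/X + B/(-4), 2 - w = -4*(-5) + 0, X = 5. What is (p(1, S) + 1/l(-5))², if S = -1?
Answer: 1234321/705600 ≈ 1.7493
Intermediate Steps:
w = -18 (w = 2 - (-4*(-5) + 0) = 2 - (20 + 0) = 2 - 1*20 = 2 - 20 = -18)
p(B, T) = 3/2 - B/8 + T/10 (p(B, T) = 3/2 + (T/5 + B/(-4))/2 = 3/2 + (T*(⅕) + B*(-¼))/2 = 3/2 + (T/5 - B/4)/2 = 3/2 + (-B/4 + T/5)/2 = 3/2 + (-B/8 + T/10) = 3/2 - B/8 + T/10)
l(U) = 21 (l(U) = 3 - 1*(-18) = 3 + 18 = 21)
(p(1, S) + 1/l(-5))² = ((3/2 - ⅛*1 + (⅒)*(-1)) + 1/21)² = ((3/2 - ⅛ - ⅒) + 1/21)² = (51/40 + 1/21)² = (1111/840)² = 1234321/705600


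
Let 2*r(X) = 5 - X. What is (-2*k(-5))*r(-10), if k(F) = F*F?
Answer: -375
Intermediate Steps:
k(F) = F**2
r(X) = 5/2 - X/2 (r(X) = (5 - X)/2 = 5/2 - X/2)
(-2*k(-5))*r(-10) = (-2*(-5)**2)*(5/2 - 1/2*(-10)) = (-2*25)*(5/2 + 5) = -50*15/2 = -375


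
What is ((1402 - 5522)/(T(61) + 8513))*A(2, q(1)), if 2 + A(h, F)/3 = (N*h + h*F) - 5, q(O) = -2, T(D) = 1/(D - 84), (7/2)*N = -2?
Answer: 4027300/228431 ≈ 17.630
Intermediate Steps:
N = -4/7 (N = (2/7)*(-2) = -4/7 ≈ -0.57143)
T(D) = 1/(-84 + D)
A(h, F) = -21 - 12*h/7 + 3*F*h (A(h, F) = -6 + 3*((-4*h/7 + h*F) - 5) = -6 + 3*((-4*h/7 + F*h) - 5) = -6 + 3*(-5 - 4*h/7 + F*h) = -6 + (-15 - 12*h/7 + 3*F*h) = -21 - 12*h/7 + 3*F*h)
((1402 - 5522)/(T(61) + 8513))*A(2, q(1)) = ((1402 - 5522)/(1/(-84 + 61) + 8513))*(-21 - 12/7*2 + 3*(-2)*2) = (-4120/(1/(-23) + 8513))*(-21 - 24/7 - 12) = -4120/(-1/23 + 8513)*(-255/7) = -4120/195798/23*(-255/7) = -4120*23/195798*(-255/7) = -47380/97899*(-255/7) = 4027300/228431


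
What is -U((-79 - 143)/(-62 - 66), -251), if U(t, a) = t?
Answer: -111/64 ≈ -1.7344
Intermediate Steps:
-U((-79 - 143)/(-62 - 66), -251) = -(-79 - 143)/(-62 - 66) = -(-222)/(-128) = -(-222)*(-1)/128 = -1*111/64 = -111/64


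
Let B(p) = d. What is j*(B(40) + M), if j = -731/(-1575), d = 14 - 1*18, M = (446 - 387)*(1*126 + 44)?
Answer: 814334/175 ≈ 4653.3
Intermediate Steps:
M = 10030 (M = 59*(126 + 44) = 59*170 = 10030)
d = -4 (d = 14 - 18 = -4)
B(p) = -4
j = 731/1575 (j = -731*(-1/1575) = 731/1575 ≈ 0.46413)
j*(B(40) + M) = 731*(-4 + 10030)/1575 = (731/1575)*10026 = 814334/175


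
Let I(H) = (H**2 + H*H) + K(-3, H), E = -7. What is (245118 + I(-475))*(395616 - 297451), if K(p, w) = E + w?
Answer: 68311649190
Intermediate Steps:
K(p, w) = -7 + w
I(H) = -7 + H + 2*H**2 (I(H) = (H**2 + H*H) + (-7 + H) = (H**2 + H**2) + (-7 + H) = 2*H**2 + (-7 + H) = -7 + H + 2*H**2)
(245118 + I(-475))*(395616 - 297451) = (245118 + (-7 - 475 + 2*(-475)**2))*(395616 - 297451) = (245118 + (-7 - 475 + 2*225625))*98165 = (245118 + (-7 - 475 + 451250))*98165 = (245118 + 450768)*98165 = 695886*98165 = 68311649190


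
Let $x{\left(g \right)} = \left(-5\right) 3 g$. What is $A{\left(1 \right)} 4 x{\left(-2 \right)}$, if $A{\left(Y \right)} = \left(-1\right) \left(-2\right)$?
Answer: $240$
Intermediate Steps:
$A{\left(Y \right)} = 2$
$x{\left(g \right)} = - 15 g$
$A{\left(1 \right)} 4 x{\left(-2 \right)} = 2 \cdot 4 \left(\left(-15\right) \left(-2\right)\right) = 8 \cdot 30 = 240$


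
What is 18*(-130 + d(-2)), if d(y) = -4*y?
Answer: -2196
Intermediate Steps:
18*(-130 + d(-2)) = 18*(-130 - 4*(-2)) = 18*(-130 + 8) = 18*(-122) = -2196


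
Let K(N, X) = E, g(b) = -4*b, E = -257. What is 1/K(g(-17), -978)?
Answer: -1/257 ≈ -0.0038911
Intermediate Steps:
K(N, X) = -257
1/K(g(-17), -978) = 1/(-257) = -1/257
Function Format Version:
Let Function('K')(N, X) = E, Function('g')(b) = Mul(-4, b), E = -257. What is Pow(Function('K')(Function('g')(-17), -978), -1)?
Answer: Rational(-1, 257) ≈ -0.0038911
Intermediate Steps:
Function('K')(N, X) = -257
Pow(Function('K')(Function('g')(-17), -978), -1) = Pow(-257, -1) = Rational(-1, 257)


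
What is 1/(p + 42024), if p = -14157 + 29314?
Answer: 1/57181 ≈ 1.7488e-5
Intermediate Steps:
p = 15157
1/(p + 42024) = 1/(15157 + 42024) = 1/57181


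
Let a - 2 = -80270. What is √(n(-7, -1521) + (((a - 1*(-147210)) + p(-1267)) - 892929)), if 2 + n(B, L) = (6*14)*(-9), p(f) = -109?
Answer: I*√826854 ≈ 909.32*I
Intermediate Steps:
a = -80268 (a = 2 - 80270 = -80268)
n(B, L) = -758 (n(B, L) = -2 + (6*14)*(-9) = -2 + 84*(-9) = -2 - 756 = -758)
√(n(-7, -1521) + (((a - 1*(-147210)) + p(-1267)) - 892929)) = √(-758 + (((-80268 - 1*(-147210)) - 109) - 892929)) = √(-758 + (((-80268 + 147210) - 109) - 892929)) = √(-758 + ((66942 - 109) - 892929)) = √(-758 + (66833 - 892929)) = √(-758 - 826096) = √(-826854) = I*√826854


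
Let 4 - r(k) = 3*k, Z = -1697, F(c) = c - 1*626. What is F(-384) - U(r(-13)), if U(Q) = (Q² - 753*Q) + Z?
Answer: 31217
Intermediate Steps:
F(c) = -626 + c (F(c) = c - 626 = -626 + c)
r(k) = 4 - 3*k
U(Q) = -1697 + Q² - 753*Q (U(Q) = (Q² - 753*Q) - 1697 = -1697 + Q² - 753*Q)
F(-384) - U(r(-13)) = (-626 - 384) - (-1697 + (4 - 3*(-13))² - 753*(4 - 3*(-13))) = -1010 - (-1697 + (4 + 39)² - 753*(4 + 39)) = -1010 - (-1697 + 43² - 753*43) = -1010 - (-1697 + 1849 - 32379) = -1010 - 1*(-32227) = -1010 + 32227 = 31217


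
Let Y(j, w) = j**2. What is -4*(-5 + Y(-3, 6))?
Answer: -16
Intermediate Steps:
-4*(-5 + Y(-3, 6)) = -4*(-5 + (-3)**2) = -4*(-5 + 9) = -4*4 = -16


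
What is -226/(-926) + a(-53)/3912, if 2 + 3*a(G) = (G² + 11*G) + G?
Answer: 2331341/5433768 ≈ 0.42905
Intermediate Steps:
a(G) = -⅔ + 4*G + G²/3 (a(G) = -⅔ + ((G² + 11*G) + G)/3 = -⅔ + (G² + 12*G)/3 = -⅔ + (4*G + G²/3) = -⅔ + 4*G + G²/3)
-226/(-926) + a(-53)/3912 = -226/(-926) + (-⅔ + 4*(-53) + (⅓)*(-53)²)/3912 = -226*(-1/926) + (-⅔ - 212 + (⅓)*2809)*(1/3912) = 113/463 + (-⅔ - 212 + 2809/3)*(1/3912) = 113/463 + (2171/3)*(1/3912) = 113/463 + 2171/11736 = 2331341/5433768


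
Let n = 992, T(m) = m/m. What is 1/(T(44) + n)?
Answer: 1/993 ≈ 0.0010071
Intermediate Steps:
T(m) = 1
1/(T(44) + n) = 1/(1 + 992) = 1/993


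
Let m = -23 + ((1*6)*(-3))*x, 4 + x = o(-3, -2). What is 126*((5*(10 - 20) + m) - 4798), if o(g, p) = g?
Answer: -597870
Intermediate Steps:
x = -7 (x = -4 - 3 = -7)
m = 103 (m = -23 + ((1*6)*(-3))*(-7) = -23 + (6*(-3))*(-7) = -23 - 18*(-7) = -23 + 126 = 103)
126*((5*(10 - 20) + m) - 4798) = 126*((5*(10 - 20) + 103) - 4798) = 126*((5*(-10) + 103) - 4798) = 126*((-50 + 103) - 4798) = 126*(53 - 4798) = 126*(-4745) = -597870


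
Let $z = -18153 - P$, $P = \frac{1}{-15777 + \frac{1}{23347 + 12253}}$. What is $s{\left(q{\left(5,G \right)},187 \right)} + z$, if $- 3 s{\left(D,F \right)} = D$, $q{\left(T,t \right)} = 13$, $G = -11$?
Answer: $- \frac{30594808725128}{1684983597} \approx -18157.0$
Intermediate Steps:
$P = - \frac{35600}{561661199}$ ($P = \frac{1}{-15777 + \frac{1}{35600}} = \frac{1}{- \frac{561661199}{35600}} = - \frac{35600}{561661199} \approx -6.3383 \cdot 10^{-5}$)
$s{\left(D,F \right)} = - \frac{D}{3}$
$z = - \frac{10195835709847}{561661199}$ ($z = -18153 - - \frac{35600}{561661199} = -18153 + \frac{35600}{561661199} = - \frac{10195835709847}{561661199} \approx -18153.0$)
$s{\left(q{\left(5,G \right)},187 \right)} + z = \left(- \frac{1}{3}\right) 13 - \frac{10195835709847}{561661199} = - \frac{13}{3} - \frac{10195835709847}{561661199} = - \frac{30594808725128}{1684983597}$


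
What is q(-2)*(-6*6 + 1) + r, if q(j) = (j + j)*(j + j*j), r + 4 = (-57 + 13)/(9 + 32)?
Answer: 11272/41 ≈ 274.93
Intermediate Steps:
r = -208/41 (r = -4 + (-57 + 13)/(9 + 32) = -4 - 44/41 = -208/41 ≈ -5.0732)
q(j) = 2*j*(j + j²) (q(j) = (2*j)*(j + j²) = 2*j*(j + j²))
q(-2)*(-6*6 + 1) + r = (2*(-2)²*(1 - 2))*(-6*6 + 1) - 208/41 = (2*4*(-1))*(-36 + 1) - 208/41 = -8*(-35) - 208/41 = 280 - 208/41 = 11272/41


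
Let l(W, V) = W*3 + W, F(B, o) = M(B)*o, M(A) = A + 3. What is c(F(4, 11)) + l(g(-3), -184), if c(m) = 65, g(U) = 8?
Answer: 97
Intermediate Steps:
M(A) = 3 + A
F(B, o) = o*(3 + B) (F(B, o) = (3 + B)*o = o*(3 + B))
l(W, V) = 4*W (l(W, V) = 3*W + W = 4*W)
c(F(4, 11)) + l(g(-3), -184) = 65 + 4*8 = 65 + 32 = 97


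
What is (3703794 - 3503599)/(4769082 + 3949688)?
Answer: 40039/1743754 ≈ 0.022961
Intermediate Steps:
(3703794 - 3503599)/(4769082 + 3949688) = 200195/8718770 = 200195*(1/8718770) = 40039/1743754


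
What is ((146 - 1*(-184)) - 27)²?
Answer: 91809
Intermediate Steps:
((146 - 1*(-184)) - 27)² = ((146 + 184) - 27)² = (330 - 27)² = 303² = 91809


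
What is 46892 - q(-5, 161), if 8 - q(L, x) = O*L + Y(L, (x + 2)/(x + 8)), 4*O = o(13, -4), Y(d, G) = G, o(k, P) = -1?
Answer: 31695081/676 ≈ 46886.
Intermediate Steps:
O = -¼ (O = (¼)*(-1) = -¼ ≈ -0.25000)
q(L, x) = 8 + L/4 - (2 + x)/(8 + x) (q(L, x) = 8 - (-L/4 + (x + 2)/(x + 8)) = 8 - (-L/4 + (2 + x)/(8 + x)) = 8 + (L/4 - (2 + x)/(8 + x)) = 8 + L/4 - (2 + x)/(8 + x))
46892 - q(-5, 161) = 46892 - (-2 - 1*161 + (8 + 161)*(32 - 5)/4)/(8 + 161) = 46892 - (-2 - 161 + (¼)*169*27)/169 = 46892 - (-2 - 161 + 4563/4)/169 = 46892 - 3911/(169*4) = 46892 - 1*3911/676 = 46892 - 3911/676 = 31695081/676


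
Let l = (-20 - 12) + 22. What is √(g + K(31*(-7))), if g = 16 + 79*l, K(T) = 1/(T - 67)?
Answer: I*√15607007/142 ≈ 27.821*I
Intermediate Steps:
l = -10 (l = -32 + 22 = -10)
K(T) = 1/(-67 + T)
g = -774 (g = 16 + 79*(-10) = 16 - 790 = -774)
√(g + K(31*(-7))) = √(-774 + 1/(-67 + 31*(-7))) = √(-774 + 1/(-67 - 217)) = √(-774 + 1/(-284)) = √(-774 - 1/284) = √(-219817/284) = I*√15607007/142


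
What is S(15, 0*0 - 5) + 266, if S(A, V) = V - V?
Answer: 266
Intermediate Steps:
S(A, V) = 0
S(15, 0*0 - 5) + 266 = 0 + 266 = 266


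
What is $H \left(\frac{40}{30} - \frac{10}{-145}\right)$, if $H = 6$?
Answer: $\frac{244}{29} \approx 8.4138$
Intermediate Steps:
$H \left(\frac{40}{30} - \frac{10}{-145}\right) = 6 \left(\frac{40}{30} - \frac{10}{-145}\right) = 6 \left(40 \cdot \frac{1}{30} - - \frac{2}{29}\right) = 6 \left(\frac{4}{3} + \frac{2}{29}\right) = 6 \cdot \frac{122}{87} = \frac{244}{29}$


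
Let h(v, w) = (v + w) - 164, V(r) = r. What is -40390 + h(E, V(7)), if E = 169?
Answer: -40378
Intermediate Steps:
h(v, w) = -164 + v + w
-40390 + h(E, V(7)) = -40390 + (-164 + 169 + 7) = -40390 + 12 = -40378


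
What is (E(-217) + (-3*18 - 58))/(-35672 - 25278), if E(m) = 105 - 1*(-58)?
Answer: -51/60950 ≈ -0.00083675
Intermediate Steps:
E(m) = 163 (E(m) = 105 + 58 = 163)
(E(-217) + (-3*18 - 58))/(-35672 - 25278) = (163 + (-3*18 - 58))/(-35672 - 25278) = (163 + (-54 - 58))/(-60950) = (163 - 112)*(-1/60950) = 51*(-1/60950) = -51/60950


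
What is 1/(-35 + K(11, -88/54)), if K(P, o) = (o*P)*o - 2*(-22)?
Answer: 729/27857 ≈ 0.026169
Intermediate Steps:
K(P, o) = 44 + P*o² (K(P, o) = (P*o)*o + 44 = P*o² + 44 = 44 + P*o²)
1/(-35 + K(11, -88/54)) = 1/(-35 + (44 + 11*(-88/54)²)) = 1/(-35 + (44 + 11*(-88*1/54)²)) = 1/(-35 + (44 + 11*(-44/27)²)) = 1/(-35 + (44 + 11*(1936/729))) = 1/(-35 + (44 + 21296/729)) = 1/(-35 + 53372/729) = 1/(27857/729) = 729/27857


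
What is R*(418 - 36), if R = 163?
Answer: 62266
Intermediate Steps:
R*(418 - 36) = 163*(418 - 36) = 163*382 = 62266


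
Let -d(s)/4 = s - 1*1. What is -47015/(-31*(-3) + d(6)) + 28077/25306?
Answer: -1187711969/1847338 ≈ -642.93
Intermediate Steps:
d(s) = 4 - 4*s (d(s) = -4*(s - 1*1) = -4*(s - 1) = -4*(-1 + s) = 4 - 4*s)
-47015/(-31*(-3) + d(6)) + 28077/25306 = -47015/(-31*(-3) + (4 - 4*6)) + 28077/25306 = -47015/(93 + (4 - 24)) + 28077*(1/25306) = -47015/(93 - 20) + 28077/25306 = -47015/73 + 28077/25306 = -1187711969/1847338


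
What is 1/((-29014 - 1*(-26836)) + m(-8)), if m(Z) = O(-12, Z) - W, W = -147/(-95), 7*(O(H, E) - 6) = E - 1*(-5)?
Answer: -665/1445694 ≈ -0.00045999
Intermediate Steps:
O(H, E) = 47/7 + E/7 (O(H, E) = 6 + (E - 1*(-5))/7 = 6 + (E + 5)/7 = 6 + (5 + E)/7 = 6 + (5/7 + E/7) = 47/7 + E/7)
W = 147/95 (W = -147*(-1/95) = 147/95 ≈ 1.5474)
m(Z) = 3436/665 + Z/7 (m(Z) = (47/7 + Z/7) - 1*147/95 = (47/7 + Z/7) - 147/95 = 3436/665 + Z/7)
1/((-29014 - 1*(-26836)) + m(-8)) = 1/((-29014 - 1*(-26836)) + (3436/665 + (⅐)*(-8))) = 1/((-29014 + 26836) + (3436/665 - 8/7)) = 1/(-2178 + 2676/665) = 1/(-1445694/665) = -665/1445694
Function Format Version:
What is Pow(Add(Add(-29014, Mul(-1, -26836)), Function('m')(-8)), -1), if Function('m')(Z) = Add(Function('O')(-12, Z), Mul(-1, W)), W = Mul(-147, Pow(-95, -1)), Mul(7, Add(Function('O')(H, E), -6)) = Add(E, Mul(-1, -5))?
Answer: Rational(-665, 1445694) ≈ -0.00045999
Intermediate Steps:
Function('O')(H, E) = Add(Rational(47, 7), Mul(Rational(1, 7), E)) (Function('O')(H, E) = Add(6, Mul(Rational(1, 7), Add(E, Mul(-1, -5)))) = Add(6, Mul(Rational(1, 7), Add(E, 5))) = Add(6, Mul(Rational(1, 7), Add(5, E))) = Add(6, Add(Rational(5, 7), Mul(Rational(1, 7), E))) = Add(Rational(47, 7), Mul(Rational(1, 7), E)))
W = Rational(147, 95) (W = Mul(-147, Rational(-1, 95)) = Rational(147, 95) ≈ 1.5474)
Function('m')(Z) = Add(Rational(3436, 665), Mul(Rational(1, 7), Z)) (Function('m')(Z) = Add(Add(Rational(47, 7), Mul(Rational(1, 7), Z)), Mul(-1, Rational(147, 95))) = Add(Add(Rational(47, 7), Mul(Rational(1, 7), Z)), Rational(-147, 95)) = Add(Rational(3436, 665), Mul(Rational(1, 7), Z)))
Pow(Add(Add(-29014, Mul(-1, -26836)), Function('m')(-8)), -1) = Pow(Add(Add(-29014, Mul(-1, -26836)), Add(Rational(3436, 665), Mul(Rational(1, 7), -8))), -1) = Pow(Add(Add(-29014, 26836), Add(Rational(3436, 665), Rational(-8, 7))), -1) = Pow(Add(-2178, Rational(2676, 665)), -1) = Pow(Rational(-1445694, 665), -1) = Rational(-665, 1445694)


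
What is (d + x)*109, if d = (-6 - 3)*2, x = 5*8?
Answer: 2398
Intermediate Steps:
x = 40
d = -18 (d = -9*2 = -18)
(d + x)*109 = (-18 + 40)*109 = 22*109 = 2398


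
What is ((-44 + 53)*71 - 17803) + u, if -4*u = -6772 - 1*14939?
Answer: -46945/4 ≈ -11736.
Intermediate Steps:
u = 21711/4 (u = -(-6772 - 1*14939)/4 = -(-6772 - 14939)/4 = -1/4*(-21711) = 21711/4 ≈ 5427.8)
((-44 + 53)*71 - 17803) + u = ((-44 + 53)*71 - 17803) + 21711/4 = (9*71 - 17803) + 21711/4 = (639 - 17803) + 21711/4 = -17164 + 21711/4 = -46945/4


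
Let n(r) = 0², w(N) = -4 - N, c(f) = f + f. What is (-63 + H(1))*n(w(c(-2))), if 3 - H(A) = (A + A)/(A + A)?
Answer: 0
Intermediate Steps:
c(f) = 2*f
H(A) = 2 (H(A) = 3 - (A + A)/(A + A) = 3 - 2*A/(2*A) = 3 - 2*A*1/(2*A) = 3 - 1*1 = 3 - 1 = 2)
n(r) = 0
(-63 + H(1))*n(w(c(-2))) = (-63 + 2)*0 = -61*0 = 0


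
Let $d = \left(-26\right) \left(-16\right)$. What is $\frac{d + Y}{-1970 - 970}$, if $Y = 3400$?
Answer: $- \frac{318}{245} \approx -1.298$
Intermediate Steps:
$d = 416$
$\frac{d + Y}{-1970 - 970} = \frac{416 + 3400}{-1970 - 970} = \frac{3816}{-2940} = 3816 \left(- \frac{1}{2940}\right) = - \frac{318}{245}$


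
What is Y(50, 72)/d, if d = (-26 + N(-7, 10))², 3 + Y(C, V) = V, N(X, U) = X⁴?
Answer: 69/5640625 ≈ 1.2233e-5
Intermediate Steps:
Y(C, V) = -3 + V
d = 5640625 (d = (-26 + (-7)⁴)² = (-26 + 2401)² = 2375² = 5640625)
Y(50, 72)/d = (-3 + 72)/5640625 = 69*(1/5640625) = 69/5640625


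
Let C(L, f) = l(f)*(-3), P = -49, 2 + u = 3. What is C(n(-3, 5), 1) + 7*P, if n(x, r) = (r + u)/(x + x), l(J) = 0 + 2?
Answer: -349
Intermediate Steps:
u = 1 (u = -2 + 3 = 1)
l(J) = 2
n(x, r) = (1 + r)/(2*x) (n(x, r) = (r + 1)/(x + x) = (1 + r)/((2*x)) = (1 + r)*(1/(2*x)) = (1 + r)/(2*x))
C(L, f) = -6 (C(L, f) = 2*(-3) = -6)
C(n(-3, 5), 1) + 7*P = -6 + 7*(-49) = -6 - 343 = -349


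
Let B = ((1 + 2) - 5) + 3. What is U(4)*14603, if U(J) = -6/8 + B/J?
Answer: -14603/2 ≈ -7301.5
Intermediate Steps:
B = 1 (B = (3 - 5) + 3 = -2 + 3 = 1)
U(J) = -¾ + 1/J (U(J) = -6/8 + 1/J = -6*⅛ + 1/J = -¾ + 1/J)
U(4)*14603 = (-¾ + 1/4)*14603 = (-¾ + ¼)*14603 = -½*14603 = -14603/2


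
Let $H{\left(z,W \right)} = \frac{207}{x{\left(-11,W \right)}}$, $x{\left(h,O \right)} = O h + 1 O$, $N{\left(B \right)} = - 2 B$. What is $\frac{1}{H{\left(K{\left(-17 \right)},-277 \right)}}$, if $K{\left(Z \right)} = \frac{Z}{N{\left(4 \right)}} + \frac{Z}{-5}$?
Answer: $\frac{2770}{207} \approx 13.382$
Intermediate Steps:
$x{\left(h,O \right)} = O + O h$ ($x{\left(h,O \right)} = O h + O = O + O h$)
$K{\left(Z \right)} = - \frac{13 Z}{40}$ ($K{\left(Z \right)} = \frac{Z}{\left(-2\right) 4} + \frac{Z}{-5} = \frac{Z}{-8} + Z \left(- \frac{1}{5}\right) = Z \left(- \frac{1}{8}\right) - \frac{Z}{5} = - \frac{Z}{8} - \frac{Z}{5} = - \frac{13 Z}{40}$)
$H{\left(z,W \right)} = - \frac{207}{10 W}$ ($H{\left(z,W \right)} = \frac{207}{W \left(1 - 11\right)} = \frac{207}{W \left(-10\right)} = \frac{207}{\left(-10\right) W} = 207 \left(- \frac{1}{10 W}\right) = - \frac{207}{10 W}$)
$\frac{1}{H{\left(K{\left(-17 \right)},-277 \right)}} = \frac{1}{\left(- \frac{207}{10}\right) \frac{1}{-277}} = \frac{1}{\left(- \frac{207}{10}\right) \left(- \frac{1}{277}\right)} = \frac{1}{\frac{207}{2770}} = \frac{2770}{207}$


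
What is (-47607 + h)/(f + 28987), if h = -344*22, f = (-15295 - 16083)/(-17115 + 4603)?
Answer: -345174800/181358361 ≈ -1.9033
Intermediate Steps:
f = 15689/6256 (f = -31378/(-12512) = -31378*(-1/12512) = 15689/6256 ≈ 2.5078)
h = -7568
(-47607 + h)/(f + 28987) = (-47607 - 7568)/(15689/6256 + 28987) = -55175/181358361/6256 = -55175*6256/181358361 = -345174800/181358361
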